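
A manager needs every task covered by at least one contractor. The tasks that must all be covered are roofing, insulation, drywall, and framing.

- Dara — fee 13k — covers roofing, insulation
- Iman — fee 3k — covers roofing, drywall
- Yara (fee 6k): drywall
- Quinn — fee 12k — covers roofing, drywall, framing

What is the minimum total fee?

25

Choose Dara and Quinn: together they cover roofing, insulation, drywall, framing — every task.
Total fee: 13 + 12 = 25.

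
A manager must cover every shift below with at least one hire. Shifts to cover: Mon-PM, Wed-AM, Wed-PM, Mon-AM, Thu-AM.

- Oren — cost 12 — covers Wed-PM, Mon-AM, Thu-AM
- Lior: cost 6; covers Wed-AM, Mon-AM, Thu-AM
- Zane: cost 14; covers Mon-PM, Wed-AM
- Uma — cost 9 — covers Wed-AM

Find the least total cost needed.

Choose Oren and Zane: together they cover Mon-PM, Wed-AM, Wed-PM, Mon-AM, Thu-AM — every shift.
Total cost: 12 + 14 = 26.

26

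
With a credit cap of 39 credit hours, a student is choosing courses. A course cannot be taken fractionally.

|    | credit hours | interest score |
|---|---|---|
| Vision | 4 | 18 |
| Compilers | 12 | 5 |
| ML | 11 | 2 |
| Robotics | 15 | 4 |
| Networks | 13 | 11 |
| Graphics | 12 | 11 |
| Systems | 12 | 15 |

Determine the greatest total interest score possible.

46

Vision + Graphics + Systems: credit hours 4 + 12 + 12 = 28 ≤ 39, interest score 18 + 11 + 15 = 44.
Vision + ML + Graphics + Systems: credit hours 4 + 11 + 12 + 12 = 39 ≤ 39, interest score 18 + 2 + 11 + 15 = 46.
Best is Vision, ML, Graphics, and Systems with total interest score 46.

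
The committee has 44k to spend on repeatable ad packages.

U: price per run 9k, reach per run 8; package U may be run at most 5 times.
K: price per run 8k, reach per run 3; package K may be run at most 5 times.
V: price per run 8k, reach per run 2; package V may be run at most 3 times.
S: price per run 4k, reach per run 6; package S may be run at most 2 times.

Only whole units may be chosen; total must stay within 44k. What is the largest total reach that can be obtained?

S has the best ratio (6/4); taking only S gives at most 2×6 = 12 (stopped by the supply cap of 2).
Mixing does better — 4×U and 2×S: price 44 ≤ 44, reach 4·8 + 2·6 = 44.

44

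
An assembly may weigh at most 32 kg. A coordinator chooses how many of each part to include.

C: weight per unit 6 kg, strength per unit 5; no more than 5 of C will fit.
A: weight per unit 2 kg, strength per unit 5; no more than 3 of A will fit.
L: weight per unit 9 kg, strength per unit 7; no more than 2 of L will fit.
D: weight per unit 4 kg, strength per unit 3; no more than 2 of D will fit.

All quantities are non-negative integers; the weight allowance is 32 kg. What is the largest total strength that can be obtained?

36

A has the best ratio (5/2); taking only A gives at most 3×5 = 15 (stopped by the supply cap of 3).
Mixing does better — 3×C, 3×A, and 2×D: weight 32 ≤ 32, strength 3·5 + 3·5 + 2·3 = 36.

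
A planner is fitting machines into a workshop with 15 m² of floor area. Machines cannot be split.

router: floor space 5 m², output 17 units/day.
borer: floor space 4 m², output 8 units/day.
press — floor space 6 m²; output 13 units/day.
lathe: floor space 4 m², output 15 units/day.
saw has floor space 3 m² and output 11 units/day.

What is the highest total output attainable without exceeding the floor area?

router + press + lathe: floor space 5 + 6 + 4 = 15 ≤ 15, output 17 + 13 + 15 = 45.
router + lathe + saw: floor space 5 + 4 + 3 = 12 ≤ 15, output 17 + 15 + 11 = 43.
Best is router, press, and lathe with total output 45.

45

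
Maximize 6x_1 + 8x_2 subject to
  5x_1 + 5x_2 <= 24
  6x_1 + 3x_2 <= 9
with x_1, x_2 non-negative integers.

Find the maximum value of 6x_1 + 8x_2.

(x_1,x_2)=(0,3) is feasible, giving 24.
(x_1,x_2)=(0,2) is feasible, giving 16.
No feasible integer point exceeds 24.

24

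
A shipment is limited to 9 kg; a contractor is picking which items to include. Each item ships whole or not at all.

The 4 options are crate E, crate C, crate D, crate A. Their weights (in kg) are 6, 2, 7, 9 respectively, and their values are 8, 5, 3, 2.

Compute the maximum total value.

13

crate E + crate C: weight 6 + 2 = 8 ≤ 9, value 8 + 5 = 13.
crate E: weight 6 ≤ 9, value 8.
Best is crate E and crate C with total value 13.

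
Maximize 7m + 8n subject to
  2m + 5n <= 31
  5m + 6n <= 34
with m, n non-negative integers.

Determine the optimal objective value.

46

The continuous relaxation peaks at (6.8, 0) with value 47.60; rounding to a feasible lattice point costs some objective.
(m,n)=(2,4): 2·2+5·4=24≤31, 5·2+6·4=34≤34, objective 46.
(m,n)=(3,3): 2·3+5·3=21≤31, 5·3+6·3=33≤34, objective 45.
The best lattice point is (2,4), giving 46.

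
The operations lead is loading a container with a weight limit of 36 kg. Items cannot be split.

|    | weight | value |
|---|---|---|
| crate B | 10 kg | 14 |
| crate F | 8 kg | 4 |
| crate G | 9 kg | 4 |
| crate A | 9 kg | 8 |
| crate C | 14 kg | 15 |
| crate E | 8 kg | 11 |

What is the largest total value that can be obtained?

40

Treat it as a binary knapsack problem.
crate B + crate A + crate C: weight 10 + 9 + 14 = 33 ≤ 36, value 14 + 8 + 15 = 37.
crate B + crate C + crate E: weight 10 + 14 + 8 = 32 ≤ 36, value 14 + 15 + 11 = 40.
Best is crate B, crate C, and crate E with total value 40.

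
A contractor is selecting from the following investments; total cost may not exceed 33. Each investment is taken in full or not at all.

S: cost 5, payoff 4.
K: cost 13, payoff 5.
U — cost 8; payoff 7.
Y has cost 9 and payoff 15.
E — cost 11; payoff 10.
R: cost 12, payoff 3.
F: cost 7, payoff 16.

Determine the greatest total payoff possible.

45

Take S, Y, E, and F: cost 5 + 9 + 11 + 7 = 32 ≤ 33, payoff 4 + 15 + 10 + 16 = 45.
No other feasible combination does better.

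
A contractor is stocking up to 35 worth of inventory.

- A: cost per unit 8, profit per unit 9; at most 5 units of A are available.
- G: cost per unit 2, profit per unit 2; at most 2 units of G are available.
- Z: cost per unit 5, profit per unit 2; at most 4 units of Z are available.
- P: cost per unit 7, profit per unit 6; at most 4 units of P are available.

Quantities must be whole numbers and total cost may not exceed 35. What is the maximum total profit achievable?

38

A has the best ratio (9/8); taking only A gives at most 4×9 = 36 (stopped by the cost limit).
Mixing does better — 4×A and 1×G: cost 34 ≤ 35, profit 4·9 + 1·2 = 38.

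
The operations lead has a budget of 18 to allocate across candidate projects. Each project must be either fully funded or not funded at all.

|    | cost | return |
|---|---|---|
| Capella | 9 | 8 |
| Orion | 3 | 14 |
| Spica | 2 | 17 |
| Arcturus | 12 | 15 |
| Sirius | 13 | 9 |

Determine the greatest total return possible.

This is an integer program with binary decision variables.
Allowing fractional choices, the relaxed optimum would be about 46.9, but projects are indivisible.
Orion + Spica + Arcturus: cost 3 + 2 + 12 = 17 ≤ 18, return 14 + 17 + 15 = 46.
Orion + Spica + Sirius: cost 3 + 2 + 13 = 18 ≤ 18, return 14 + 17 + 9 = 40.
Capella + Orion + Spica: cost 9 + 3 + 2 = 14 ≤ 18, return 8 + 14 + 17 = 39.
Best is Orion, Spica, and Arcturus with total return 46.

46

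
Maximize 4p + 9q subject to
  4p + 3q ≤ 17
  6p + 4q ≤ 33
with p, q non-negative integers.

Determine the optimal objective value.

Relaxing integrality, the LP optimum is 51.00 at (p,q) = (0, 5.67), which is not an integer point.
(p,q)=(0,5): 4·0+3·5=15≤17, 6·0+4·5=20≤33, objective 45.
(p,q)=(1,4): 4·1+3·4=16≤17, 6·1+4·4=22≤33, objective 40.
Maximum is 45 at (p,q)=(0,5).

45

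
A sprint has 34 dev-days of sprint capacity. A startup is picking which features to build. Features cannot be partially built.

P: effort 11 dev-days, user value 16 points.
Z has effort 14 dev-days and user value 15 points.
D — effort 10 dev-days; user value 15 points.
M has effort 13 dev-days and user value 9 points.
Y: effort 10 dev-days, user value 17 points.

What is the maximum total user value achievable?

This is an integer program with binary decision variables.
Take P, D, and Y: effort 11 + 10 + 10 = 31 ≤ 34, user value 16 + 15 + 17 = 48.
No other feasible combination does better.

48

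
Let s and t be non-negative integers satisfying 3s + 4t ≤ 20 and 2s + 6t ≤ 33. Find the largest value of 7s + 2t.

(s,t)=(6,0) is feasible, giving 42.
(s,t)=(5,1) is feasible, giving 37.
(s,t)=(5,0) is feasible, giving 35.
Maximum is 42 at (s,t)=(6,0).

42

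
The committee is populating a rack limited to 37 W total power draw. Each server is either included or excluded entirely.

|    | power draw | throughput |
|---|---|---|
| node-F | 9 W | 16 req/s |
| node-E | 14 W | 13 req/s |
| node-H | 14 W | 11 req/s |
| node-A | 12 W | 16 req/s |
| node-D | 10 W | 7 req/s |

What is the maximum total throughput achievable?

45

Treat it as a binary knapsack problem.
node-F + node-H + node-A: power draw 9 + 14 + 12 = 35 ≤ 37, throughput 16 + 11 + 16 = 43.
node-F + node-E + node-H: power draw 9 + 14 + 14 = 37 ≤ 37, throughput 16 + 13 + 11 = 40.
node-F + node-E + node-A: power draw 9 + 14 + 12 = 35 ≤ 37, throughput 16 + 13 + 16 = 45.
Best is node-F, node-E, and node-A with total throughput 45.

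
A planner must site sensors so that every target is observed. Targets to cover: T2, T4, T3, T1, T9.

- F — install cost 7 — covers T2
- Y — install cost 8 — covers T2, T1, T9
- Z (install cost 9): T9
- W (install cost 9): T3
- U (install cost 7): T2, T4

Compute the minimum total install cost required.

Choose Y, W, and U: together they cover T2, T4, T3, T1, T9 — every target.
Total install cost: 8 + 9 + 7 = 24.

24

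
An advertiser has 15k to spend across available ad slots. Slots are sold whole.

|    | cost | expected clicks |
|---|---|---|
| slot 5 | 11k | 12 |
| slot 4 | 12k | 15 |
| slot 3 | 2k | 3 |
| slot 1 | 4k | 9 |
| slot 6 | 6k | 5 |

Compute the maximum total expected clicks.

This is a 0-1 knapsack instance.
Allowing fractional choices, the relaxed optimum would be about 23.2, but ad slots are indivisible.
slot 3 + slot 1 + slot 6: cost 2 + 4 + 6 = 12 ≤ 15, expected clicks 3 + 9 + 5 = 17.
slot 4 + slot 3: cost 12 + 2 = 14 ≤ 15, expected clicks 15 + 3 = 18.
slot 5 + slot 1: cost 11 + 4 = 15 ≤ 15, expected clicks 12 + 9 = 21.
Best is slot 5 and slot 1 with total expected clicks 21.

21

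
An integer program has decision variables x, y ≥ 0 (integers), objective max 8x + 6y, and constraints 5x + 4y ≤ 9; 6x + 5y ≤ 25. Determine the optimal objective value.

The continuous relaxation peaks at (1.8, 0) with value 14.40; rounding to a feasible lattice point costs some objective.
(x,y)=(1,1): 5·1+4·1=9≤9, 6·1+5·1=11≤25, objective 14.
(x,y)=(0,2): 5·0+4·2=8≤9, 6·0+5·2=10≤25, objective 12.
(x,y)=(1,0): 5·1+4·0=5≤9, 6·1+5·0=6≤25, objective 8.
(x,y)=(0,1): 5·0+4·1=4≤9, 6·0+5·1=5≤25, objective 6.
The best lattice point is (1,1), giving 14.

14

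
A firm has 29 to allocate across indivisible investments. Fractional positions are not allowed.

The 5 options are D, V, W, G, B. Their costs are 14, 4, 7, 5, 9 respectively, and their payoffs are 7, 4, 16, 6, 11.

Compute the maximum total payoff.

37

Take V, W, G, and B: cost 4 + 7 + 5 + 9 = 25 ≤ 29, payoff 4 + 16 + 6 + 11 = 37.
No other feasible combination does better.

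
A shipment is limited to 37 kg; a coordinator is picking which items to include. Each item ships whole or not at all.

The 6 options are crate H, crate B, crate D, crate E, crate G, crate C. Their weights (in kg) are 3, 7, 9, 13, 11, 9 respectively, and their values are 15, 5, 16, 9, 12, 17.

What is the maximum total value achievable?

crate H + crate B + crate D + crate C: weight 3 + 7 + 9 + 9 = 28 ≤ 37, value 15 + 5 + 16 + 17 = 53.
crate H + crate D + crate E + crate C: weight 3 + 9 + 13 + 9 = 34 ≤ 37, value 15 + 16 + 9 + 17 = 57.
crate H + crate D + crate G + crate C: weight 3 + 9 + 11 + 9 = 32 ≤ 37, value 15 + 16 + 12 + 17 = 60.
Best is crate H, crate D, crate G, and crate C with total value 60.

60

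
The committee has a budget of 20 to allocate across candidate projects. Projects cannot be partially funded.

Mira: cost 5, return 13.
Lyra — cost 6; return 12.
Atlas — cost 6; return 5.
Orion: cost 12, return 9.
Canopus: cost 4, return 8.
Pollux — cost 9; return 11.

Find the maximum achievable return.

36

Mira + Lyra + Canopus: cost 5 + 6 + 4 = 15 ≤ 20, return 13 + 12 + 8 = 33.
Mira + Canopus + Pollux: cost 5 + 4 + 9 = 18 ≤ 20, return 13 + 8 + 11 = 32.
Mira + Lyra + Pollux: cost 5 + 6 + 9 = 20 ≤ 20, return 13 + 12 + 11 = 36.
Best is Mira, Lyra, and Pollux with total return 36.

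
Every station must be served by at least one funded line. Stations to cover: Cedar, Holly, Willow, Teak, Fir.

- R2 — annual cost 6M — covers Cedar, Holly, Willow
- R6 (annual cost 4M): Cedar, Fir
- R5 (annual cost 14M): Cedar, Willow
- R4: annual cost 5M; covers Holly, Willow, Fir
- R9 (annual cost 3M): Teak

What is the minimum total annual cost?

Choose R6, R4, and R9: together they cover Cedar, Holly, Willow, Teak, Fir — every station.
Total annual cost: 4 + 5 + 3 = 12.
No cover costs less than 12.

12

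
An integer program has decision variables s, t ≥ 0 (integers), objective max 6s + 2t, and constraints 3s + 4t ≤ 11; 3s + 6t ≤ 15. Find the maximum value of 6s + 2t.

18

The continuous relaxation peaks at (3.67, 0) with value 22.00; rounding to a feasible lattice point costs some objective.
(s,t)=(3,0): 3·3+4·0=9≤11, 3·3+6·0=9≤15, objective 18.
(s,t)=(2,1): 3·2+4·1=10≤11, 3·2+6·1=12≤15, objective 14.
(s,t)=(2,0): 3·2+4·0=6≤11, 3·2+6·0=6≤15, objective 12.
The best lattice point is (3,0), giving 18.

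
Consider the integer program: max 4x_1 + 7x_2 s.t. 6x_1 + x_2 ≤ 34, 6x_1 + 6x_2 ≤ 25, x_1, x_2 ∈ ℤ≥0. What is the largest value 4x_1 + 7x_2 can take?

28

(x_1,x_2)=(0,4) is feasible, giving 28.
(x_1,x_2)=(1,3) is feasible, giving 25.
(x_1,x_2)=(0,3) is feasible, giving 21.
The best lattice point is (0,4), giving 28.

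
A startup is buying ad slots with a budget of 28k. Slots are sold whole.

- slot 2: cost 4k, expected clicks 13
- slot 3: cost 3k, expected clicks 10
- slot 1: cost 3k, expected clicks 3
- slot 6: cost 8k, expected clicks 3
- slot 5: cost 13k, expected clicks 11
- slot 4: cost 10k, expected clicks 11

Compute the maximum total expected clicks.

40

Allowing fractional choices, the relaxed optimum would be about 43.8, but ad slots are indivisible.
slot 2 + slot 3 + slot 1 + slot 4: cost 4 + 3 + 3 + 10 = 20 ≤ 28, expected clicks 13 + 10 + 3 + 11 = 37.
slot 2 + slot 3 + slot 1 + slot 6 + slot 4: cost 4 + 3 + 3 + 8 + 10 = 28 ≤ 28, expected clicks 13 + 10 + 3 + 3 + 11 = 40.
slot 2 + slot 3 + slot 1 + slot 5: cost 4 + 3 + 3 + 13 = 23 ≤ 28, expected clicks 13 + 10 + 3 + 11 = 37.
Best is slot 2, slot 3, slot 1, slot 6, and slot 4 with total expected clicks 40.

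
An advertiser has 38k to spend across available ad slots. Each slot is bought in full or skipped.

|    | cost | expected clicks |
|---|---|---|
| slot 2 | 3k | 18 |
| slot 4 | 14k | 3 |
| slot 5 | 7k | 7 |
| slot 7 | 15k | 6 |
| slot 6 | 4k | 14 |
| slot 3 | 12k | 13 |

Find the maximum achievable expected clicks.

Allowing fractional choices, the relaxed optimum would be about 56.8, but ad slots are indivisible.
slot 2 + slot 5 + slot 6 + slot 3: cost 3 + 7 + 4 + 12 = 26 ≤ 38, expected clicks 18 + 7 + 14 + 13 = 52.
slot 2 + slot 4 + slot 6 + slot 3: cost 3 + 14 + 4 + 12 = 33 ≤ 38, expected clicks 18 + 3 + 14 + 13 = 48.
slot 2 + slot 7 + slot 6 + slot 3: cost 3 + 15 + 4 + 12 = 34 ≤ 38, expected clicks 18 + 6 + 14 + 13 = 51.
Best is slot 2, slot 5, slot 6, and slot 3 with total expected clicks 52.

52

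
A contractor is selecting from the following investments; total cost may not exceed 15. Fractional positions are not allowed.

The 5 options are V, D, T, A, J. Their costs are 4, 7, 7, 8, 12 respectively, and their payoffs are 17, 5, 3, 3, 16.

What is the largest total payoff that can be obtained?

22

V + T: cost 4 + 7 = 11 ≤ 15, payoff 17 + 3 = 20.
V + D: cost 4 + 7 = 11 ≤ 15, payoff 17 + 5 = 22.
Best is V and D with total payoff 22.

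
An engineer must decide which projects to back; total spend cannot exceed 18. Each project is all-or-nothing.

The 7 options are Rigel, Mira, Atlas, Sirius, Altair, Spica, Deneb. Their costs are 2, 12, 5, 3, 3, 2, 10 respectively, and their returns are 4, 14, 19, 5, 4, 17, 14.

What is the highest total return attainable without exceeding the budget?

50

Take Atlas, Spica, and Deneb: cost 5 + 2 + 10 = 17 ≤ 18, return 19 + 17 + 14 = 50.
No other feasible combination does better.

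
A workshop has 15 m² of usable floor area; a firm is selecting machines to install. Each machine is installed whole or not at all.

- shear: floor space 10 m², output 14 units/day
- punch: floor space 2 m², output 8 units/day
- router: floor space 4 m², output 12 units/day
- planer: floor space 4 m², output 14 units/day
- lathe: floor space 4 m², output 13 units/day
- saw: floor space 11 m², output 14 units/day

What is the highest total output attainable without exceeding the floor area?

47

This is a 0-1 knapsack instance.
Allowing fractional choices, the relaxed optimum would be about 48.4, but machines are indivisible.
punch + router + planer + lathe: floor space 2 + 4 + 4 + 4 = 14 ≤ 15, output 8 + 12 + 14 + 13 = 47.
router + planer + lathe: floor space 4 + 4 + 4 = 12 ≤ 15, output 12 + 14 + 13 = 39.
Best is punch, router, planer, and lathe with total output 47.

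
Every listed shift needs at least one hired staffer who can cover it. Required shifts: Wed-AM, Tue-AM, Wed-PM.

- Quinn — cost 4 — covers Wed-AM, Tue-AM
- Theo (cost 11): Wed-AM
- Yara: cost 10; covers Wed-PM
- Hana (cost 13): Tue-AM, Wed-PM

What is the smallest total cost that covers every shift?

14

This is an integer covering problem.
Choose Quinn and Yara: together they cover Wed-AM, Tue-AM, Wed-PM — every shift.
Total cost: 4 + 10 = 14.
No cover costs less than 14.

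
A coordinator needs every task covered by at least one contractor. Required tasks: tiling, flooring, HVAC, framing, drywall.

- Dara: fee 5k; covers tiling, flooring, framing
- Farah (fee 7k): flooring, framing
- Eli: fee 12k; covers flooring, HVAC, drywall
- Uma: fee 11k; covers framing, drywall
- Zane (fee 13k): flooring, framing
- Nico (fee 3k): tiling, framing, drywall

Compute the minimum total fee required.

15

The greedy cost-per-new-task heuristic would pick Nico, Dara, and Eli for 20, but a cheaper cover exists.
Choose Eli and Nico: together they cover tiling, flooring, HVAC, framing, drywall — every task.
Total fee: 12 + 3 = 15.
No cover costs less than 15.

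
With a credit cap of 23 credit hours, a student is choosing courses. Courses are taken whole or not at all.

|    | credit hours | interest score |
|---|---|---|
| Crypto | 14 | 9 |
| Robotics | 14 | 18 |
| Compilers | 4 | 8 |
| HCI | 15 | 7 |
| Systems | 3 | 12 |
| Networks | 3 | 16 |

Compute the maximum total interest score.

Robotics + Systems + Networks: credit hours 14 + 3 + 3 = 20 ≤ 23, interest score 18 + 12 + 16 = 46.
Robotics + Compilers + Networks: credit hours 14 + 4 + 3 = 21 ≤ 23, interest score 18 + 8 + 16 = 42.
Best is Robotics, Systems, and Networks with total interest score 46.

46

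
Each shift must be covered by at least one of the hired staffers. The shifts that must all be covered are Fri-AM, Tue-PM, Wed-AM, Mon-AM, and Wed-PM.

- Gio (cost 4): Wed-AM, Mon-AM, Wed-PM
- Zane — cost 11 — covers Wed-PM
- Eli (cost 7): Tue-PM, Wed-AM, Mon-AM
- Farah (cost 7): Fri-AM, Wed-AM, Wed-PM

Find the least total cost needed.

14

The greedy cost-per-new-shift heuristic would pick Gio, Eli, and Farah for 18, but a cheaper cover exists.
Choose Eli and Farah: together they cover Fri-AM, Tue-PM, Wed-AM, Mon-AM, Wed-PM — every shift.
Total cost: 7 + 7 = 14.
No cover costs less than 14.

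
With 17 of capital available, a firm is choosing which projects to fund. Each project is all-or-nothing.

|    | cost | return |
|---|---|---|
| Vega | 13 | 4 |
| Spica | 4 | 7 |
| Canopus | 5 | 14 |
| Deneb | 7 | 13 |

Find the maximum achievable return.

Allowing fractional choices, the relaxed optimum would be about 34.3, but projects are indivisible.
Canopus + Deneb: cost 5 + 7 = 12 ≤ 17, return 14 + 13 = 27.
Spica + Canopus + Deneb: cost 4 + 5 + 7 = 16 ≤ 17, return 7 + 14 + 13 = 34.
Best is Spica, Canopus, and Deneb with total return 34.

34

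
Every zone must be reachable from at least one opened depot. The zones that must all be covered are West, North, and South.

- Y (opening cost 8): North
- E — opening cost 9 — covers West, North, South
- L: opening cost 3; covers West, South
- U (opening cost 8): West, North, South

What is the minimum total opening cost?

This is an integer covering problem.
The greedy cost-per-new-zone heuristic would pick L and Y for 11, but a cheaper cover exists.
U alone covers West, North, South — every zone.
Total opening cost: 8.
No cover costs less than 8.

8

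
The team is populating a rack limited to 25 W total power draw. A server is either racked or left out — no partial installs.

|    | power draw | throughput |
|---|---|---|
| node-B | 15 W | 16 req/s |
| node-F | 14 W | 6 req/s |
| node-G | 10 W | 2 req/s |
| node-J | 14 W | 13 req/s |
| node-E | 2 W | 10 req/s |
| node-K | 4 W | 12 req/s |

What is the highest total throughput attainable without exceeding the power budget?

node-B + node-E + node-K: power draw 15 + 2 + 4 = 21 ≤ 25, throughput 16 + 10 + 12 = 38.
node-J + node-E + node-K: power draw 14 + 2 + 4 = 20 ≤ 25, throughput 13 + 10 + 12 = 35.
Best is node-B, node-E, and node-K with total throughput 38.

38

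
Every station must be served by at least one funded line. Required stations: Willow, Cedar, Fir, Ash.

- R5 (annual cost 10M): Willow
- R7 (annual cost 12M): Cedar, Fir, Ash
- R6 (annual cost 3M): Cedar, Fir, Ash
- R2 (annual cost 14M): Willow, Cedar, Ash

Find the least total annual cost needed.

13

Choose R5 and R6: together they cover Willow, Cedar, Fir, Ash — every station.
Total annual cost: 10 + 3 = 13.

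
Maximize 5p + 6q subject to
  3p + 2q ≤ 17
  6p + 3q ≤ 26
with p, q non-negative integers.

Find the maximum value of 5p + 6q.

The continuous relaxation peaks at (0, 8.5) with value 51.00; rounding to a feasible lattice point costs some objective.
(p,q)=(0,8): 3·0+2·8=16≤17, 6·0+3·8=24≤26, objective 48.
(p,q)=(0,7): 3·0+2·7=14≤17, 6·0+3·7=21≤26, objective 42.
The best lattice point is (0,8), giving 48.

48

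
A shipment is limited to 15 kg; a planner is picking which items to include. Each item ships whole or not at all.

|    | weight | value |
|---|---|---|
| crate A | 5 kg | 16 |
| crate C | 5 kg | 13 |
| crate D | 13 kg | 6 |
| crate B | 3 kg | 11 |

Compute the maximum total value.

Allowing fractional choices, the relaxed optimum would be about 40.9, but items are indivisible.
crate A + crate C: weight 5 + 5 = 10 ≤ 15, value 16 + 13 = 29.
crate A + crate C + crate B: weight 5 + 5 + 3 = 13 ≤ 15, value 16 + 13 + 11 = 40.
crate A + crate B: weight 5 + 3 = 8 ≤ 15, value 16 + 11 = 27.
Best is crate A, crate C, and crate B with total value 40.

40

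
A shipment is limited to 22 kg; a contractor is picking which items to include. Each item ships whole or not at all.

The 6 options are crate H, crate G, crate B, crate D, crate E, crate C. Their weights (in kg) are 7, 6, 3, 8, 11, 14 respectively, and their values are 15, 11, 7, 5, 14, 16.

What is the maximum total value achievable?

This is an integer program with binary decision variables.
Allowing fractional choices, the relaxed optimum would be about 40.6, but items are indivisible.
crate H + crate B + crate E: weight 7 + 3 + 11 = 21 ≤ 22, value 15 + 7 + 14 = 36.
crate H + crate G + crate B: weight 7 + 6 + 3 = 16 ≤ 22, value 15 + 11 + 7 = 33.
Best is crate H, crate B, and crate E with total value 36.

36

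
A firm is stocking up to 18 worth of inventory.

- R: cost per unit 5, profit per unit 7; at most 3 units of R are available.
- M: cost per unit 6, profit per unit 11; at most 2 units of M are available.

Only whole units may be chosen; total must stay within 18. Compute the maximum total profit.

29

This is a bounded integer knapsack.
M has the best ratio (11/6); taking only M gives at most 2×11 = 22 (stopped by the supply cap of 2).
Mixing does better — 1×R and 2×M: cost 17 ≤ 18, profit 1·7 + 2·11 = 29.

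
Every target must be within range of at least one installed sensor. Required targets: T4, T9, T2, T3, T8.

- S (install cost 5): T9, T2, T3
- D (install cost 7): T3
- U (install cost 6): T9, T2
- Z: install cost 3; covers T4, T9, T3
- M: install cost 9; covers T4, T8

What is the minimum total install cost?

14

This is an integer covering problem.
The greedy cost-per-new-target heuristic would pick Z, S, and M for 17, but a cheaper cover exists.
Choose S and M: together they cover T4, T9, T2, T3, T8 — every target.
Total install cost: 5 + 9 = 14.
No cover costs less than 14.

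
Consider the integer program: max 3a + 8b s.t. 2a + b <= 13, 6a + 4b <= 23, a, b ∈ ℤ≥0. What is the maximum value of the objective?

40

Relaxing integrality, the LP optimum is 46.00 at (a,b) = (0, 5.75), which is not an integer point.
(a,b)=(0,5): 2·0+1·5=5≤13, 6·0+4·5=20≤23, objective 40.
(a,b)=(1,4): 2·1+1·4=6≤13, 6·1+4·4=22≤23, objective 35.
(a,b)=(0,4): 2·0+1·4=4≤13, 6·0+4·4=16≤23, objective 32.
No feasible integer point exceeds 40.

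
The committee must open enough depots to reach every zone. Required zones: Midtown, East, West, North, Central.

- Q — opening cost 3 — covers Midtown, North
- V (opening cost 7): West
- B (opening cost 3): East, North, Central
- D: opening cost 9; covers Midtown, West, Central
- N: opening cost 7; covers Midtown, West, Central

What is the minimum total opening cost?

10

The greedy cost-per-new-zone heuristic would pick B, Q, and V for 13, but a cheaper cover exists.
Choose B and N: together they cover Midtown, East, West, North, Central — every zone.
Total opening cost: 3 + 7 = 10.
No cover costs less than 10.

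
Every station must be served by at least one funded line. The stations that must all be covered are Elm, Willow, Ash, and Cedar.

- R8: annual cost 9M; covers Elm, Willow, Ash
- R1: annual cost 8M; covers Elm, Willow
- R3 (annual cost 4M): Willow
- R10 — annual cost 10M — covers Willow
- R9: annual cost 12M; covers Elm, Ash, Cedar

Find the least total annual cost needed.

16

The greedy cost-per-new-station heuristic would pick R8 and R9 for 21, but a cheaper cover exists.
Choose R3 and R9: together they cover Elm, Willow, Ash, Cedar — every station.
Total annual cost: 4 + 12 = 16.
No cover costs less than 16.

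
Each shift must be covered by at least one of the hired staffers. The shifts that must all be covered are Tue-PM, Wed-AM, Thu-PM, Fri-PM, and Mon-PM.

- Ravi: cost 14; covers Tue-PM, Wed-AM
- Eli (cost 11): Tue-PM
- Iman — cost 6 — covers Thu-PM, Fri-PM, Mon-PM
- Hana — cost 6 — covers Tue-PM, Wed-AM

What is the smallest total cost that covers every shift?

12

Choose Iman and Hana: together they cover Tue-PM, Wed-AM, Thu-PM, Fri-PM, Mon-PM — every shift.
Total cost: 6 + 6 = 12.
No cover costs less than 12.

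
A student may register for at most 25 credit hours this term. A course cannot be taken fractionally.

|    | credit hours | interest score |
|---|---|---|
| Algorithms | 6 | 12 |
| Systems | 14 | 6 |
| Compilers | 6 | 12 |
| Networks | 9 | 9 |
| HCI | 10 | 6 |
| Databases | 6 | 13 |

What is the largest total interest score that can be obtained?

Allowing fractional choices, the relaxed optimum would be about 44.0, but courses are indivisible.
Algorithms + Compilers + Databases: credit hours 6 + 6 + 6 = 18 ≤ 25, interest score 12 + 12 + 13 = 37.
Algorithms + Networks + Databases: credit hours 6 + 9 + 6 = 21 ≤ 25, interest score 12 + 9 + 13 = 34.
Best is Algorithms, Compilers, and Databases with total interest score 37.

37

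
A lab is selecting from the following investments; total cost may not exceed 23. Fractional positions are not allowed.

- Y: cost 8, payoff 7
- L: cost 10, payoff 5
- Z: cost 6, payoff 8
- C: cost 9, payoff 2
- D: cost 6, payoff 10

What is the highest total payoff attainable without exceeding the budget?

25

This is an integer program with binary decision variables.
Allowing fractional choices, the relaxed optimum would be about 26.5, but investments are indivisible.
L + Z + D: cost 10 + 6 + 6 = 22 ≤ 23, payoff 5 + 8 + 10 = 23.
Y + Z + D: cost 8 + 6 + 6 = 20 ≤ 23, payoff 7 + 8 + 10 = 25.
Best is Y, Z, and D with total payoff 25.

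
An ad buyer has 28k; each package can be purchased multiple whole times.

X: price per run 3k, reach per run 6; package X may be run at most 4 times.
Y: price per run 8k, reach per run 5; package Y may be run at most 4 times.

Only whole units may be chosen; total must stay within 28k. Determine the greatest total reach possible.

This is a bounded integer knapsack.
X has the best ratio (6/3); taking only X gives at most 4×6 = 24 (stopped by the supply cap of 4).
Mixing does better — 4×X and 2×Y: price 28 ≤ 28, reach 4·6 + 2·5 = 34.

34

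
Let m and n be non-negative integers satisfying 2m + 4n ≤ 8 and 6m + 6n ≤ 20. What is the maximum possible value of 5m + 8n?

18

The continuous relaxation peaks at (2.67, 0.667) with value 18.67; rounding to a feasible lattice point costs some objective.
(m,n)=(2,1): 2·2+4·1=8≤8, 6·2+6·1=18≤20, objective 18.
(m,n)=(3,0): 2·3+4·0=6≤8, 6·3+6·0=18≤20, objective 15.
(m,n)=(1,1): 2·1+4·1=6≤8, 6·1+6·1=12≤20, objective 13.
Maximum is 18 at (m,n)=(2,1).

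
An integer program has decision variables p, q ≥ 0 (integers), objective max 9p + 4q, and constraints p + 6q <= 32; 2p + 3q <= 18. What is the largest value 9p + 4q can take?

81

(p,q)=(9,0): 1·9+6·0=9≤32, 2·9+3·0=18≤18, objective 81.
(p,q)=(8,0): 1·8+6·0=8≤32, 2·8+3·0=16≤18, objective 72.
Maximum is 81 at (p,q)=(9,0).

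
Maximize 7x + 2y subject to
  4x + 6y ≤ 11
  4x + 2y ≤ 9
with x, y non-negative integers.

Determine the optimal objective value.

(x,y)=(2,0) is feasible, giving 14.
(x,y)=(1,1) is feasible, giving 9.
(x,y)=(1,0) is feasible, giving 7.
Maximum is 14 at (x,y)=(2,0).

14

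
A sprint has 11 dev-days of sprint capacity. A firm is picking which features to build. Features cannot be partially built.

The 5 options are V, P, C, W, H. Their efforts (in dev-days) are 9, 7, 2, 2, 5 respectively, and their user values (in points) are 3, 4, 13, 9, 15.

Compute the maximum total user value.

37

This is an integer program with binary decision variables.
P + C + W: effort 7 + 2 + 2 = 11 ≤ 11, user value 4 + 13 + 9 = 26.
C + H: effort 2 + 5 = 7 ≤ 11, user value 13 + 15 = 28.
C + W + H: effort 2 + 2 + 5 = 9 ≤ 11, user value 13 + 9 + 15 = 37.
Best is C, W, and H with total user value 37.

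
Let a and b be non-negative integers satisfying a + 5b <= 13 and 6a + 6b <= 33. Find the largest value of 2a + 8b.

(a,b)=(3,2) is feasible, giving 22.
(a,b)=(2,2) is feasible, giving 20.
(a,b)=(4,1) is feasible, giving 16.
The best lattice point is (3,2), giving 22.

22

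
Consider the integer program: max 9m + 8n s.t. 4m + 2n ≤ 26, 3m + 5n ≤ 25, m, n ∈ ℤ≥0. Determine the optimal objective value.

62

The continuous relaxation peaks at (5.71, 1.57) with value 64.00; rounding to a feasible lattice point costs some objective.
(m,n)=(6,1): 4·6+2·1=26≤26, 3·6+5·1=23≤25, objective 62.
(m,n)=(5,2): 4·5+2·2=24≤26, 3·5+5·2=25≤25, objective 61.
(m,n)=(6,0): 4·6+2·0=24≤26, 3·6+5·0=18≤25, objective 54.
Maximum is 62 at (m,n)=(6,1).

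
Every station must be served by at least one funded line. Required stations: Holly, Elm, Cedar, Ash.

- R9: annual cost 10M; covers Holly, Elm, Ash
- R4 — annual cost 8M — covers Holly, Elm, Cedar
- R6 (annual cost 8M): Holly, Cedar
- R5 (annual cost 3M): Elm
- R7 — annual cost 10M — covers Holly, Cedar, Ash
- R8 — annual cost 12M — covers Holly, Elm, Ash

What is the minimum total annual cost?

The greedy cost-per-new-station heuristic would pick R4 and R9 for 18, but a cheaper cover exists.
Choose R5 and R7: together they cover Holly, Elm, Cedar, Ash — every station.
Total annual cost: 3 + 10 = 13.
No cover costs less than 13.

13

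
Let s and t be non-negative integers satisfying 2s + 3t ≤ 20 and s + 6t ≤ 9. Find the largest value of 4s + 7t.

36

(s,t)=(9,0): 2·9+3·0=18≤20, 1·9+6·0=9≤9, objective 36.
(s,t)=(8,0): 2·8+3·0=16≤20, 1·8+6·0=8≤9, objective 32.
The best lattice point is (9,0), giving 36.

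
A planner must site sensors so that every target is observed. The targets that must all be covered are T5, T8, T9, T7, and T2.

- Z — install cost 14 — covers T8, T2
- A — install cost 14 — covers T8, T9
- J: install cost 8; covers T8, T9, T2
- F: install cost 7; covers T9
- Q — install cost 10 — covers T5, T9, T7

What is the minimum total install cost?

18

Choose J and Q: together they cover T5, T8, T9, T7, T2 — every target.
Total install cost: 8 + 10 = 18.
No cover costs less than 18.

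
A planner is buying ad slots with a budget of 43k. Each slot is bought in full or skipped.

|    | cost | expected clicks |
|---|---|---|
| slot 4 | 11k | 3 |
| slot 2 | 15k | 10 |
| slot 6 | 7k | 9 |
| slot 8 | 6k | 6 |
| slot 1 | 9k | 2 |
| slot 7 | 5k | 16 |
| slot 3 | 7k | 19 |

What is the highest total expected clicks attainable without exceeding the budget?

slot 2 + slot 6 + slot 1 + slot 7 + slot 3: cost 15 + 7 + 9 + 5 + 7 = 43 ≤ 43, expected clicks 10 + 9 + 2 + 16 + 19 = 56.
slot 2 + slot 6 + slot 8 + slot 7 + slot 3: cost 15 + 7 + 6 + 5 + 7 = 40 ≤ 43, expected clicks 10 + 9 + 6 + 16 + 19 = 60.
slot 2 + slot 6 + slot 7 + slot 3: cost 15 + 7 + 5 + 7 = 34 ≤ 43, expected clicks 10 + 9 + 16 + 19 = 54.
Best is slot 2, slot 6, slot 8, slot 7, and slot 3 with total expected clicks 60.

60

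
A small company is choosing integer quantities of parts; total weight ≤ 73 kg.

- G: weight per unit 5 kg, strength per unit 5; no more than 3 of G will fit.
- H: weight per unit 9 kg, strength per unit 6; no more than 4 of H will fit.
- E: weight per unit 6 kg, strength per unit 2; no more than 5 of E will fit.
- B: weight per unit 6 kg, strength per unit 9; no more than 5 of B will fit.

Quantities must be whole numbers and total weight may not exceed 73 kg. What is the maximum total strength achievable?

78

Take 3×G, 3×H, and 5×B: weight 72 ≤ 73, strength 3·5 + 3·6 + 5·9 = 78.
B has the best ratio (9/6) and is taken to its limit of 5; remaining capacity is filled optimally with the others.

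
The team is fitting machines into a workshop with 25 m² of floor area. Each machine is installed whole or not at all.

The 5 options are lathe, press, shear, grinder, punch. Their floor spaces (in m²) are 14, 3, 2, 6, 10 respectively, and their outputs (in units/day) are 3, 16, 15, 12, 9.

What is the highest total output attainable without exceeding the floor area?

Take press, shear, grinder, and punch: floor space 3 + 2 + 6 + 10 = 21 ≤ 25, output 16 + 15 + 12 + 9 = 52.
No other feasible combination does better.

52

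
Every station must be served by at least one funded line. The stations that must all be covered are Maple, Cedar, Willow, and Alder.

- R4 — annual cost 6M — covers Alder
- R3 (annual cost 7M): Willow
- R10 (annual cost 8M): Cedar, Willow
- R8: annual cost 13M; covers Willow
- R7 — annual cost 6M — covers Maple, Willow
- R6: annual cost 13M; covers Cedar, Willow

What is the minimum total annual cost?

20

This is an integer covering problem.
Choose R4, R10, and R7: together they cover Maple, Cedar, Willow, Alder — every station.
Total annual cost: 6 + 8 + 6 = 20.
No cover costs less than 20.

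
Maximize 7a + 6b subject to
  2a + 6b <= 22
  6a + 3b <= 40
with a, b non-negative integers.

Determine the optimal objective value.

48

Relaxing integrality, the LP optimum is 51.00 at (a,b) = (5.8, 1.73), which is not an integer point.
(a,b)=(6,1): 2·6+6·1=18≤22, 6·6+3·1=39≤40, objective 48.
(a,b)=(5,2): 2·5+6·2=22≤22, 6·5+3·2=36≤40, objective 47.
(a,b)=(6,0): 2·6+6·0=12≤22, 6·6+3·0=36≤40, objective 42.
The best lattice point is (6,1), giving 48.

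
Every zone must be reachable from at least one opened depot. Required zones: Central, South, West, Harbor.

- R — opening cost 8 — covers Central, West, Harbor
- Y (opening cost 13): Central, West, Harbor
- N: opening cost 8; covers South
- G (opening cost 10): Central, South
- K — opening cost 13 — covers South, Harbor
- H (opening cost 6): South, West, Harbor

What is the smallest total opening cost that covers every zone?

Choose R and H: together they cover Central, South, West, Harbor — every zone.
Total opening cost: 8 + 6 = 14.

14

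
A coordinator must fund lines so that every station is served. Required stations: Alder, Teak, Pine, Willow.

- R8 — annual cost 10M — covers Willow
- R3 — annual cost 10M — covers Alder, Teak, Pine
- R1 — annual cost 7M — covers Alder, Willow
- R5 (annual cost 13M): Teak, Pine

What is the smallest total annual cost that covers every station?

Choose R3 and R1: together they cover Alder, Teak, Pine, Willow — every station.
Total annual cost: 10 + 7 = 17.
No cover costs less than 17.

17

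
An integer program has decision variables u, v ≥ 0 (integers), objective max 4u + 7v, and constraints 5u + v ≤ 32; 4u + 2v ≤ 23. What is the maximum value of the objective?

77

The continuous relaxation peaks at (0, 11.5) with value 80.50; rounding to a feasible lattice point costs some objective.
(u,v)=(0,11) is feasible, giving 77.
(u,v)=(0,10) is feasible, giving 70.
Maximum is 77 at (u,v)=(0,11).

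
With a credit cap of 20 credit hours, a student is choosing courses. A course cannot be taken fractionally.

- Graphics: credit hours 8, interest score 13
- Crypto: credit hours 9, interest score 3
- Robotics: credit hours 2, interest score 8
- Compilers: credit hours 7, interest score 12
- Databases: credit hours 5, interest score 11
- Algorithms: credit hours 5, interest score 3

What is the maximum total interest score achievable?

36

Take Graphics, Compilers, and Databases: credit hours 8 + 7 + 5 = 20 ≤ 20, interest score 13 + 12 + 11 = 36.
No other feasible combination does better.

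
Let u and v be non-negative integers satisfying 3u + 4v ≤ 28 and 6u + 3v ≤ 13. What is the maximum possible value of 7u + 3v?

14

The continuous relaxation peaks at (2.17, 0) with value 15.17; rounding to a feasible lattice point costs some objective.
(u,v)=(2,0): 3·2+4·0=6≤28, 6·2+3·0=12≤13, objective 14.
(u,v)=(1,1): 3·1+4·1=7≤28, 6·1+3·1=9≤13, objective 10.
(u,v)=(1,0): 3·1+4·0=3≤28, 6·1+3·0=6≤13, objective 7.
No feasible integer point exceeds 14.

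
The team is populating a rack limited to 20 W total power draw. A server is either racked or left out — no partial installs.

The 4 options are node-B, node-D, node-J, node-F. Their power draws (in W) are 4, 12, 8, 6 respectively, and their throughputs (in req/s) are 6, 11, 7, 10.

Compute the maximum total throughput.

node-D + node-F: power draw 12 + 6 = 18 ≤ 20, throughput 11 + 10 = 21.
node-B + node-J + node-F: power draw 4 + 8 + 6 = 18 ≤ 20, throughput 6 + 7 + 10 = 23.
node-D + node-J: power draw 12 + 8 = 20 ≤ 20, throughput 11 + 7 = 18.
Best is node-B, node-J, and node-F with total throughput 23.

23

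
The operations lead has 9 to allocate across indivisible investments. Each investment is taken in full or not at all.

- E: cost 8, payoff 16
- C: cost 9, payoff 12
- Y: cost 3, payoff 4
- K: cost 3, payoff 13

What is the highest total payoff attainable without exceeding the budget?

E: cost 8 ≤ 9, payoff 16.
Y + K: cost 3 + 3 = 6 ≤ 9, payoff 4 + 13 = 17.
K: cost 3 ≤ 9, payoff 13.
Best is Y and K with total payoff 17.

17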